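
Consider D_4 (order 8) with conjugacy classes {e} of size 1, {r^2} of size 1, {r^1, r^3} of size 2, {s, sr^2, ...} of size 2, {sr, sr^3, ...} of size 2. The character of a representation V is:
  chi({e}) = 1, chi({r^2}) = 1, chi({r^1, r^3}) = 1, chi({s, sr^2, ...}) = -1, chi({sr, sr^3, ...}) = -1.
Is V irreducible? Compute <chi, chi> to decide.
Irreducible: <chi, chi> = 1.

Derivation: <chi, chi> = (1/|G|) sum_C |C| * |chi(C)|^2 = (1/8)[1*|1|^2 + 1*|1|^2 + 2*|1|^2 + 2*|-1|^2 + 2*|-1|^2]
  = (1/8)[(1) + (1) + (2) + (2) + (2)] = 8/8 = 1.
A character is irreducible iff <chi, chi> = 1, so this representation is irreducible.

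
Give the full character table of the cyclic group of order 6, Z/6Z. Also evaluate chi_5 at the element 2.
Character table of Z/6Z (irreps indexed chi_0,...,chi_5 with chi_k(m) = zeta_6^(k*m), zeta_6 = exp(2*pi*i/6)):
  irrep \ class  {0} (size 1)  {1} (size 1)    {2} (size 1)    {3} (size 1)  {4} (size 1)    {5} (size 1)  
  chi_0          1             1               1               1             1               1             
  chi_1          1             exp(I*pi/3)     exp(2*I*pi/3)   -1            exp(-2*I*pi/3)  exp(-I*pi/3)  
  chi_2          1             exp(2*I*pi/3)   exp(-2*I*pi/3)  1             exp(2*I*pi/3)   exp(-2*I*pi/3)
  chi_3          1             -1              1               -1            1               -1            
  chi_4          1             exp(-2*I*pi/3)  exp(2*I*pi/3)   1             exp(-2*I*pi/3)  exp(2*I*pi/3) 
  chi_5          1             exp(-I*pi/3)    exp(-2*I*pi/3)  -1            exp(2*I*pi/3)   exp(I*pi/3)   

Spot check: chi_5(2) = zeta_6^(5*2) = zeta_6^10 = exp(-2*I*pi/3).

Derivation: Z/6Z is abelian, so all 6 irreducible complex representations are 1-dimensional. They are given by chi_k(m) = zeta_6^(k*m) for k = 0,...,5. Row orthogonality: sum_m chi_k(m) conj(chi_l(m)) = 6 * [k = l].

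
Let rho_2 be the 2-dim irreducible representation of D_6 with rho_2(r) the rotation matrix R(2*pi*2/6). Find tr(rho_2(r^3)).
chi_{rho_2}(r^3) = 2*cos(2*pi*2*3/6) = 2

rho_2(r^3) is rotation by angle 2*pi*2*3/6, whose trace is 2*cos(2*pi*2*3/6) = 2.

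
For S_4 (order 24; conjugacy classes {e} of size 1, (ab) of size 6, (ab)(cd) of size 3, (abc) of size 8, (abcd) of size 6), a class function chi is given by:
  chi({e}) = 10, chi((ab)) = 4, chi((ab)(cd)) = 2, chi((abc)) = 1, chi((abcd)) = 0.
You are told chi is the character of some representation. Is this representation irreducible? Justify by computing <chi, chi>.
Not irreducible (reducible): <chi, chi> = 9 > 1.

Explanation: <chi, chi> = (1/|G|) sum_C |C| * |chi(C)|^2 = (1/24)[1*|10|^2 + 6*|4|^2 + 3*|2|^2 + 8*|1|^2 + 6*|0|^2]
  = (1/24)[(100) + (96) + (12) + (8) + (0)] = 216/24 = 9.
A character is irreducible iff <chi, chi> = 1, so this representation is reducible.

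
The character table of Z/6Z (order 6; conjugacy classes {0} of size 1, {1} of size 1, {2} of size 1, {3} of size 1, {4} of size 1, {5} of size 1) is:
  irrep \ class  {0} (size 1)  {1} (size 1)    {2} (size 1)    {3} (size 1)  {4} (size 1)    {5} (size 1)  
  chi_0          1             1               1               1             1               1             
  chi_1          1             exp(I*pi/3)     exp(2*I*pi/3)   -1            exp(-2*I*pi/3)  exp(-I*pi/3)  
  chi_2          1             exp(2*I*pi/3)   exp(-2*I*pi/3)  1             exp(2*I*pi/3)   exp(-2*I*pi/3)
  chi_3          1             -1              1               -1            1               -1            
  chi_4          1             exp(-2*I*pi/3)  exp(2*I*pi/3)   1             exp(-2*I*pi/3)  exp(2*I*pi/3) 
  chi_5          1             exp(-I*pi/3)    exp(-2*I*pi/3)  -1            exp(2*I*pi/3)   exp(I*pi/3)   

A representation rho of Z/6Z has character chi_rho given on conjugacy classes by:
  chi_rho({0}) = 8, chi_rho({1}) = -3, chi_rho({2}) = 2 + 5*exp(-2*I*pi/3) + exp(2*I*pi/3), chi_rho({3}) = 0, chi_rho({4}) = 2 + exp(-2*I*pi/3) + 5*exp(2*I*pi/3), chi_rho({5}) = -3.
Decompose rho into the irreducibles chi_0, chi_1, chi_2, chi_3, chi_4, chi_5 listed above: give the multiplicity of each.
Multiplicities: chi_0: 0, chi_1: 0, chi_2: 3, chi_3: 2, chi_4: 1, chi_5: 2.

Reasoning: Use <chi_rho, chi> = (1/|G|) sum_C |C| * chi_rho(C) * conj(chi(C)) with |G| = 6 for each irreducible chi in the table:
  <chi_rho, chi_0> = (1/6)[1*(8)*conj(1) + 1*(-3)*conj(1) + 1*(2 + 5*exp(-2*I*pi/3) + exp(2*I*pi/3))*conj(1) + 1*(0)*conj(1) + 1*(2 + exp(-2*I*pi/3) + 5*exp(2*I*pi/3))*conj(1) + 1*(-3)*conj(1)]
      = (1/6)[(8) + (-3) + (2 + 5*exp(-2*I*pi/3) + exp(2*I*pi/3)) + (0) + (2 + exp(-2*I*pi/3) + 5*exp(2*I*pi/3)) + (-3)] = 0/6 = 0
  <chi_rho, chi_1> = (1/6)[1*(8)*conj(1) + 1*(-3)*conj(exp(I*pi/3)) + 1*(2 + 5*exp(-2*I*pi/3) + exp(2*I*pi/3))*conj(exp(2*I*pi/3)) + 1*(0)*conj(-1) + 1*(2 + exp(-2*I*pi/3) + 5*exp(2*I*pi/3))*conj(exp(-2*I*pi/3)) + 1*(-3)*conj(exp(-I*pi/3))]
      = (1/6)[(8) + (-1 + 2*exp(-2*I*pi/3) - 2*exp(-I*pi/3) + 3*exp(I*pi/3)) + (1 + 2*exp(-2*I*pi/3) + 5*exp(2*I*pi/3)) + (0) + (1 + 5*exp(-2*I*pi/3) + 2*exp(2*I*pi/3)) + (-1 + 3*exp(-I*pi/3) - 2*exp(I*pi/3) + 2*exp(2*I*pi/3))] = 0/6 = 0
  <chi_rho, chi_2> = (1/6)[1*(8)*conj(1) + 1*(-3)*conj(exp(2*I*pi/3)) + 1*(2 + 5*exp(-2*I*pi/3) + exp(2*I*pi/3))*conj(exp(-2*I*pi/3)) + 1*(0)*conj(1) + 1*(2 + exp(-2*I*pi/3) + 5*exp(2*I*pi/3))*conj(exp(2*I*pi/3)) + 1*(-3)*conj(exp(-2*I*pi/3))]
      = (1/6)[(8) + (1 + exp(2*I*pi/3) - 2*exp(-2*I*pi/3)) + (5 + exp(-2*I*pi/3) + 2*exp(2*I*pi/3)) + (0) + (5 + 2*exp(-2*I*pi/3) + exp(2*I*pi/3)) + (1 - 2*exp(2*I*pi/3) + exp(-2*I*pi/3))] = 18/6 = 3
  <chi_rho, chi_3> = (1/6)[1*(8)*conj(1) + 1*(-3)*conj(-1) + 1*(2 + 5*exp(-2*I*pi/3) + exp(2*I*pi/3))*conj(1) + 1*(0)*conj(-1) + 1*(2 + exp(-2*I*pi/3) + 5*exp(2*I*pi/3))*conj(1) + 1*(-3)*conj(-1)]
      = (1/6)[(8) + (3) + (2 + 5*exp(-2*I*pi/3) + exp(2*I*pi/3)) + (0) + (2 + exp(-2*I*pi/3) + 5*exp(2*I*pi/3)) + (3)] = 12/6 = 2
  <chi_rho, chi_4> = (1/6)[1*(8)*conj(1) + 1*(-3)*conj(exp(-2*I*pi/3)) + 1*(2 + 5*exp(-2*I*pi/3) + exp(2*I*pi/3))*conj(exp(2*I*pi/3)) + 1*(0)*conj(1) + 1*(2 + exp(-2*I*pi/3) + 5*exp(2*I*pi/3))*conj(exp(-2*I*pi/3)) + 1*(-3)*conj(exp(2*I*pi/3))]
      = (1/6)[(8) + (1 + 3*exp(-2*I*pi/3) - 2*exp(2*I*pi/3) + 2*exp(I*pi/3)) + (1 + 2*exp(-2*I*pi/3) + 5*exp(2*I*pi/3)) + (0) + (1 + 5*exp(-2*I*pi/3) + 2*exp(2*I*pi/3)) + (1 + 2*exp(-I*pi/3) - 2*exp(-2*I*pi/3) + 3*exp(2*I*pi/3))] = 6/6 = 1
  <chi_rho, chi_5> = (1/6)[1*(8)*conj(1) + 1*(-3)*conj(exp(-I*pi/3)) + 1*(2 + 5*exp(-2*I*pi/3) + exp(2*I*pi/3))*conj(exp(-2*I*pi/3)) + 1*(0)*conj(-1) + 1*(2 + exp(-2*I*pi/3) + 5*exp(2*I*pi/3))*conj(exp(2*I*pi/3)) + 1*(-3)*conj(exp(I*pi/3))]
      = (1/6)[(8) + (-1 - 2*exp(I*pi/3) + exp(-I*pi/3)) + (5 + exp(-2*I*pi/3) + 2*exp(2*I*pi/3)) + (0) + (5 + 2*exp(-2*I*pi/3) + exp(2*I*pi/3)) + (-1 + exp(I*pi/3) - 2*exp(-I*pi/3))] = 12/6 = 2
(Exp terms are combined using exp(i*s)*conj(exp(i*t)) = exp(i*(s-t)), and sums of them are collapsed using the identity that for every m > 1 the m distinct m-th roots of unity sum to 0, e.g. 1 + exp(2*I*pi/3) + exp(-2*I*pi/3) = 0.)
Dimension check: dim(rho) = sum (mult * dim) = 0*1 + 0*1 + 3*1 + 2*1 + 1*1 + 2*1 = 8 = chi_rho(e) = 8.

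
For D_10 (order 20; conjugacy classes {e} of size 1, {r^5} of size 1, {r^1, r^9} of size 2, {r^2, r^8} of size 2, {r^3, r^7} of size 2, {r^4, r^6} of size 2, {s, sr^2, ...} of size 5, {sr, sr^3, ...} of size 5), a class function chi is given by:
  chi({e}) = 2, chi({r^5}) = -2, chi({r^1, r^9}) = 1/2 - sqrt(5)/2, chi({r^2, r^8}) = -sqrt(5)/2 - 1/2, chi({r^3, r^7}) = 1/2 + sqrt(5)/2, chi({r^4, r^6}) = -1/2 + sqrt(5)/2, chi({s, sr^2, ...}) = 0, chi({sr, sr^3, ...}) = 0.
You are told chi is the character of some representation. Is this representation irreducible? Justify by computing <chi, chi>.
Irreducible: <chi, chi> = 1.

Justification: <chi, chi> = (1/|G|) sum_C |C| * |chi(C)|^2 = (1/20)[1*|2|^2 + 1*|-2|^2 + 2*|1/2 - sqrt(5)/2|^2 + 2*|-sqrt(5)/2 - 1/2|^2 + 2*|1/2 + sqrt(5)/2|^2 + 2*|-1/2 + sqrt(5)/2|^2 + 5*|0|^2 + 5*|0|^2]
  = (1/20)[(4) + (4) + (3 - sqrt(5)) + (sqrt(5) + 3) + (sqrt(5) + 3) + (3 - sqrt(5)) + (0) + (0)] = 20/20 = 1.
A character is irreducible iff <chi, chi> = 1, so this representation is irreducible.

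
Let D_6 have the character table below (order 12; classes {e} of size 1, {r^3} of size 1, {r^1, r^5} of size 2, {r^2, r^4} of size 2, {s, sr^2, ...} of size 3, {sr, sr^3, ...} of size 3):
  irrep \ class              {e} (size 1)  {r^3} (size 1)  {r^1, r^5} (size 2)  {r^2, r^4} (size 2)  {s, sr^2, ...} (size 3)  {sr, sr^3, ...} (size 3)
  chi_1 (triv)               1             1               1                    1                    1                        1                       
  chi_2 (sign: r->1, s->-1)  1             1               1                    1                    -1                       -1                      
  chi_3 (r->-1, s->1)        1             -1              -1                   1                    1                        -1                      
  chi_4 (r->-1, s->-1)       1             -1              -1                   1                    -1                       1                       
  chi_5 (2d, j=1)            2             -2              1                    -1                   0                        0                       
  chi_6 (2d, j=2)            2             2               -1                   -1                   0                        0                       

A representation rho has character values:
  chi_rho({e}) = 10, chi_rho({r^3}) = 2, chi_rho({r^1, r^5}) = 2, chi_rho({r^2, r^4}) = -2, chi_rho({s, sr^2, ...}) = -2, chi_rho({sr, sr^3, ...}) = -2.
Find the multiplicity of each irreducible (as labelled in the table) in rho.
Multiplicities: chi_1: 0, chi_2: 2, chi_3: 0, chi_4: 0, chi_5: 2, chi_6: 2.

Details: Use <chi_rho, chi> = (1/|G|) sum_C |C| * chi_rho(C) * conj(chi(C)) with |G| = 12 for each irreducible chi in the table:
  <chi_rho, chi_1> = (1/12)[1*(10)*conj(1) + 1*(2)*conj(1) + 2*(2)*conj(1) + 2*(-2)*conj(1) + 3*(-2)*conj(1) + 3*(-2)*conj(1)]
      = (1/12)[(10) + (2) + (4) + (-4) + (-6) + (-6)] = 0/12 = 0
  <chi_rho, chi_2> = (1/12)[1*(10)*conj(1) + 1*(2)*conj(1) + 2*(2)*conj(1) + 2*(-2)*conj(1) + 3*(-2)*conj(-1) + 3*(-2)*conj(-1)]
      = (1/12)[(10) + (2) + (4) + (-4) + (6) + (6)] = 24/12 = 2
  <chi_rho, chi_3> = (1/12)[1*(10)*conj(1) + 1*(2)*conj(-1) + 2*(2)*conj(-1) + 2*(-2)*conj(1) + 3*(-2)*conj(1) + 3*(-2)*conj(-1)]
      = (1/12)[(10) + (-2) + (-4) + (-4) + (-6) + (6)] = 0/12 = 0
  <chi_rho, chi_4> = (1/12)[1*(10)*conj(1) + 1*(2)*conj(-1) + 2*(2)*conj(-1) + 2*(-2)*conj(1) + 3*(-2)*conj(-1) + 3*(-2)*conj(1)]
      = (1/12)[(10) + (-2) + (-4) + (-4) + (6) + (-6)] = 0/12 = 0
  <chi_rho, chi_5> = (1/12)[1*(10)*conj(2) + 1*(2)*conj(-2) + 2*(2)*conj(1) + 2*(-2)*conj(-1) + 3*(-2)*conj(0) + 3*(-2)*conj(0)]
      = (1/12)[(20) + (-4) + (4) + (4) + (0) + (0)] = 24/12 = 2
  <chi_rho, chi_6> = (1/12)[1*(10)*conj(2) + 1*(2)*conj(2) + 2*(2)*conj(-1) + 2*(-2)*conj(-1) + 3*(-2)*conj(0) + 3*(-2)*conj(0)]
      = (1/12)[(20) + (4) + (-4) + (4) + (0) + (0)] = 24/12 = 2
Dimension check: dim(rho) = sum (mult * dim) = 0*1 + 2*1 + 0*1 + 0*1 + 2*2 + 2*2 = 10 = chi_rho(e) = 10.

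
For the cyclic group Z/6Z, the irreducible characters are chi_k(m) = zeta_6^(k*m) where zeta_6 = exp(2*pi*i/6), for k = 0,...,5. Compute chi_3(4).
chi_3(4) = zeta_6^12 = 1

Reasoning: chi_3(4) = zeta_6^(3*4) = zeta_6^12. Since zeta_6^6 = 1, this equals zeta_6^0 = exp(2*pi*i*0/6) = 1.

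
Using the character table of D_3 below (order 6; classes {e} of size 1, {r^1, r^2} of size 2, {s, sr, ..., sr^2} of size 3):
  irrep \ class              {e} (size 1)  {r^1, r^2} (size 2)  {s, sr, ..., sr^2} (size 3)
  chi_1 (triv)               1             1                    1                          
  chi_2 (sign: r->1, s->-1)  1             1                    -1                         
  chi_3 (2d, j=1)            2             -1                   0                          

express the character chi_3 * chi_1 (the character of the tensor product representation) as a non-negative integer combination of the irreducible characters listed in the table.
chi_3 tensor chi_1 = chi_3 (all other irreducibles have multiplicity 0).

Argument: The character of a tensor product is the pointwise product (chi_3 * chi_1)(C) = chi_3(C) * chi_1(C):
  {e}: (2)*(1), {r^1, r^2}: (-1)*(1), {s, sr, ..., sr^2}: (0)*(1)
so (chi_3 * chi_1) takes values
  {e} -> 2, {r^1, r^2} -> -1, {s, sr, ..., sr^2} -> 0.
Now take the inner product of this character with each irreducible chi from the table, <chi_3*chi_1, chi> = (1/6) sum_C |C| (chi_3*chi_1)(C) conj(chi(C)):
  <chi_3*chi_1, chi_1> = (1/6)[1*(2)*conj(1) + 2*(-1)*conj(1) + 3*(0)*conj(1)]
      = (1/6)[(2) + (-2) + (0)] = 0/6 = 0
  <chi_3*chi_1, chi_2> = (1/6)[1*(2)*conj(1) + 2*(-1)*conj(1) + 3*(0)*conj(-1)]
      = (1/6)[(2) + (-2) + (0)] = 0/6 = 0
  <chi_3*chi_1, chi_3> = (1/6)[1*(2)*conj(2) + 2*(-1)*conj(-1) + 3*(0)*conj(0)]
      = (1/6)[(4) + (2) + (0)] = 6/6 = 1
Hence the multiplicities are chi_3: 1. Dimension check: dim(chi_3)*dim(chi_1) = 2*1 = 2 and sum (mult * dim) = 1*2 = 2.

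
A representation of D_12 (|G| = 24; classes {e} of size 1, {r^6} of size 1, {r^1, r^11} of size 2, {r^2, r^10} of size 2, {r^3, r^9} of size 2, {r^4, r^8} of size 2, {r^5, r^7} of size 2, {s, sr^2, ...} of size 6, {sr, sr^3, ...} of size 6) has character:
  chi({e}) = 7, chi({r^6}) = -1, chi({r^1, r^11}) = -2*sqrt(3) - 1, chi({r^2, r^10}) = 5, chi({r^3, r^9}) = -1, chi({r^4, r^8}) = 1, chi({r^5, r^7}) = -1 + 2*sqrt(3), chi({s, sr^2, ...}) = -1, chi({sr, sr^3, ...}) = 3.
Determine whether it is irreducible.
Not irreducible (reducible): <chi, chi> = 9 > 1.

Argument: <chi, chi> = (1/|G|) sum_C |C| * |chi(C)|^2 = (1/24)[1*|7|^2 + 1*|-1|^2 + 2*|-2*sqrt(3) - 1|^2 + 2*|5|^2 + 2*|-1|^2 + 2*|1|^2 + 2*|-1 + 2*sqrt(3)|^2 + 6*|-1|^2 + 6*|3|^2]
  = (1/24)[(49) + (1) + (8*sqrt(3) + 26) + (50) + (2) + (2) + (26 - 8*sqrt(3)) + (6) + (54)] = 216/24 = 9.
A character is irreducible iff <chi, chi> = 1, so this representation is reducible.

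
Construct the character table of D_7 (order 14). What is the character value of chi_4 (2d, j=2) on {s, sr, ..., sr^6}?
Conjugacy classes: {e} of size 1, {r^1, r^6} of size 2, {r^2, r^5} of size 2, {r^3, r^4} of size 2, {s, sr, ..., sr^6} of size 7.
Character table:
  irrep \ class              {e} (size 1)  {r^1, r^6} (size 2)  {r^2, r^5} (size 2)  {r^3, r^4} (size 2)  {s, sr, ..., sr^6} (size 7)
  chi_1 (triv)               1             1                    1                    1                    1                          
  chi_2 (sign: r->1, s->-1)  1             1                    1                    1                    -1                         
  chi_3 (2d, j=1)            2             2*cos(2*pi/7)        -2*cos(3*pi/7)       -2*cos(pi/7)         0                          
  chi_4 (2d, j=2)            2             -2*cos(3*pi/7)       -2*cos(pi/7)         2*cos(2*pi/7)        0                          
  chi_5 (2d, j=3)            2             -2*cos(pi/7)         2*cos(2*pi/7)        -2*cos(3*pi/7)       0                          

Spot check: chi_4 (2d, j=2) on {s, sr, ..., sr^6} = 0.

Explanation: D_7 has order 2*7 = 14 with 5 conjugacy classes, hence 5 irreducibles. Sum of squared dims 1 + 1 + 4 + 4 + 4 = 14 = |G|. Linear characters come from the abelianisation; the 2-dimensional irreps have character r^k -> 2*cos(2*pi*j*k/7), reflections -> 0.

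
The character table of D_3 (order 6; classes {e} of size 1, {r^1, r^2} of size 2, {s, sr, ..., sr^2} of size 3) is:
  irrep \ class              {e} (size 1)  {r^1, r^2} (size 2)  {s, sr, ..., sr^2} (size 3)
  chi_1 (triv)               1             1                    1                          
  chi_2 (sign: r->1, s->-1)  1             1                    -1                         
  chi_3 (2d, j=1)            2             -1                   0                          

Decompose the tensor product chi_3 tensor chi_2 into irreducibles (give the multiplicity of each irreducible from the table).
chi_3 tensor chi_2 = chi_3 (all other irreducibles have multiplicity 0).

Solution. The character of a tensor product is the pointwise product (chi_3 * chi_2)(C) = chi_3(C) * chi_2(C):
  {e}: (2)*(1), {r^1, r^2}: (-1)*(1), {s, sr, ..., sr^2}: (0)*(-1)
so (chi_3 * chi_2) takes values
  {e} -> 2, {r^1, r^2} -> -1, {s, sr, ..., sr^2} -> 0.
Now take the inner product of this character with each irreducible chi from the table, <chi_3*chi_2, chi> = (1/6) sum_C |C| (chi_3*chi_2)(C) conj(chi(C)):
  <chi_3*chi_2, chi_1> = (1/6)[1*(2)*conj(1) + 2*(-1)*conj(1) + 3*(0)*conj(1)]
      = (1/6)[(2) + (-2) + (0)] = 0/6 = 0
  <chi_3*chi_2, chi_2> = (1/6)[1*(2)*conj(1) + 2*(-1)*conj(1) + 3*(0)*conj(-1)]
      = (1/6)[(2) + (-2) + (0)] = 0/6 = 0
  <chi_3*chi_2, chi_3> = (1/6)[1*(2)*conj(2) + 2*(-1)*conj(-1) + 3*(0)*conj(0)]
      = (1/6)[(4) + (2) + (0)] = 6/6 = 1
Hence the multiplicities are chi_3: 1. Dimension check: dim(chi_3)*dim(chi_2) = 2*1 = 2 and sum (mult * dim) = 1*2 = 2.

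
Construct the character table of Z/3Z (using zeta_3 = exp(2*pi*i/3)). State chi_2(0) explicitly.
Character table of Z/3Z (irreps indexed chi_0,...,chi_2 with chi_k(m) = zeta_3^(k*m), zeta_3 = exp(2*pi*i/3)):
  irrep \ class  {0} (size 1)  {1} (size 1)    {2} (size 1)  
  chi_0          1             1               1             
  chi_1          1             exp(2*I*pi/3)   exp(-2*I*pi/3)
  chi_2          1             exp(-2*I*pi/3)  exp(2*I*pi/3) 

Spot check: chi_2(0) = zeta_3^(2*0) = zeta_3^0 = 1.

Working: Z/3Z is abelian, so all 3 irreducible complex representations are 1-dimensional. They are given by chi_k(m) = zeta_3^(k*m) for k = 0,...,2. Row orthogonality: sum_m chi_k(m) conj(chi_l(m)) = 3 * [k = l].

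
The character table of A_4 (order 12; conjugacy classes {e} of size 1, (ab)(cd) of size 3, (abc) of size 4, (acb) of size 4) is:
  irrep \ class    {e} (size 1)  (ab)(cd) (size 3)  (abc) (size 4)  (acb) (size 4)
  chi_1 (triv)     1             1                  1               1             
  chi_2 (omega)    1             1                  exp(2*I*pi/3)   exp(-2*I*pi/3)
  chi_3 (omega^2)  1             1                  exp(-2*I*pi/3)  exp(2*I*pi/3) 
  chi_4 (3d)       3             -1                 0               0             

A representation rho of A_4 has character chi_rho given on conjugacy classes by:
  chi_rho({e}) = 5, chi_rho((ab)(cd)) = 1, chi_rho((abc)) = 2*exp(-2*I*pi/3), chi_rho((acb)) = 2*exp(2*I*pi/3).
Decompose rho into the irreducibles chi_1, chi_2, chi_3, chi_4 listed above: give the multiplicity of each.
Multiplicities: chi_1: 0, chi_2: 0, chi_3: 2, chi_4: 1.

Derivation: Use <chi_rho, chi> = (1/|G|) sum_C |C| * chi_rho(C) * conj(chi(C)) with |G| = 12 for each irreducible chi in the table:
  <chi_rho, chi_1> = (1/12)[1*(5)*conj(1) + 3*(1)*conj(1) + 4*(2*exp(-2*I*pi/3))*conj(1) + 4*(2*exp(2*I*pi/3))*conj(1)]
      = (1/12)[(5) + (3) + (8*exp(-2*I*pi/3)) + (8*exp(2*I*pi/3))] = 0/12 = 0
  <chi_rho, chi_2> = (1/12)[1*(5)*conj(1) + 3*(1)*conj(1) + 4*(2*exp(-2*I*pi/3))*conj(exp(2*I*pi/3)) + 4*(2*exp(2*I*pi/3))*conj(exp(-2*I*pi/3))]
      = (1/12)[(5) + (3) + (8*exp(2*I*pi/3)) + (8*exp(-2*I*pi/3))] = 0/12 = 0
  <chi_rho, chi_3> = (1/12)[1*(5)*conj(1) + 3*(1)*conj(1) + 4*(2*exp(-2*I*pi/3))*conj(exp(-2*I*pi/3)) + 4*(2*exp(2*I*pi/3))*conj(exp(2*I*pi/3))]
      = (1/12)[(5) + (3) + (8) + (8)] = 24/12 = 2
  <chi_rho, chi_4> = (1/12)[1*(5)*conj(3) + 3*(1)*conj(-1) + 4*(2*exp(-2*I*pi/3))*conj(0) + 4*(2*exp(2*I*pi/3))*conj(0)]
      = (1/12)[(15) + (-3) + (0) + (0)] = 12/12 = 1
(Exp terms are combined using exp(i*s)*conj(exp(i*t)) = exp(i*(s-t)), and sums of them are collapsed using the identity that for every m > 1 the m distinct m-th roots of unity sum to 0, e.g. 1 + exp(2*I*pi/3) + exp(-2*I*pi/3) = 0.)
Dimension check: dim(rho) = sum (mult * dim) = 0*1 + 0*1 + 2*1 + 1*3 = 5 = chi_rho(e) = 5.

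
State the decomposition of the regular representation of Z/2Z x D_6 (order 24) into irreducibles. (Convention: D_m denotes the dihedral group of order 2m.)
Each irreducible V_i of dimension d_i appears with multiplicity d_i, i.e. rho_reg = (direct sum over all irreducibles V_i) d_i V_i. The irreducible dimensions for Z/2Z x D_6 are 1, 1, 1, 1, 1, 1, 1, 1, 2, 2, 2, 2: 8 irreducibles of dimension 1, each with multiplicity 1; 4 irreducibles of dimension 2, each with multiplicity 2. Total dimension 8*1*1 + 4*2*2 = 24 = |G|.

Justification: General theorem: in the regular representation of a finite group G, each irreducible appears with multiplicity equal to its dimension. Check: dim(rho_reg) = sum d_i^2 = 1 + 1 + 1 + 1 + 1 + 1 + 1 + 1 + 4 + 4 + 4 + 4 = 24 = |G|.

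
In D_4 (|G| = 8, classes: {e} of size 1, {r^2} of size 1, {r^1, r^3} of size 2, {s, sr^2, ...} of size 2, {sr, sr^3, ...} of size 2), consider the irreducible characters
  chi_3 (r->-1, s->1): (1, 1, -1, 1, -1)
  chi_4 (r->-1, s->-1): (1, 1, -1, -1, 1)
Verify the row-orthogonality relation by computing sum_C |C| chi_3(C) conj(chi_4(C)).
Sum = 0; so <chi_3, chi_4> = 0 (distinct irreducibles are orthogonal).

Derivation: Compute term by term over conjugacy classes (|C| * chi_3(C) * conj(chi_4(C))):
  1*(1)*conj(1) + 1*(1)*conj(1) + 2*(-1)*conj(-1) + 2*(1)*conj(-1) + 2*(-1)*conj(1)
  = (1) + (1) + (2) + (-2) + (-2)
  = 0.
Dividing by |G| = 8 gives 0/8 = 0, matching the row-orthogonality relation <chi_3, chi_4> = [chi_3 = chi_4].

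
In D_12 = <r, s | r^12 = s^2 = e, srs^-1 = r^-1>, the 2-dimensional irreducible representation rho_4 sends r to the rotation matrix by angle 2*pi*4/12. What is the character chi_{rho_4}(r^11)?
chi_{rho_4}(r^11) = 2*cos(2*pi*4*11/12) = -1

Explanation: rho_4(r^11) is rotation by angle 2*pi*4*11/12, whose trace is 2*cos(2*pi*4*11/12) = -1.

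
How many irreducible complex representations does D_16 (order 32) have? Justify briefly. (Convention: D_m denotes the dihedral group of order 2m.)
11

Proof sketch: The number of irreducible complex representations of a finite group equals its number of conjugacy classes. D_16 has 11 conjugacy classes (n/2 + 3 for n even), so D_16 (order 32) has exactly 11 irreducible complex representations.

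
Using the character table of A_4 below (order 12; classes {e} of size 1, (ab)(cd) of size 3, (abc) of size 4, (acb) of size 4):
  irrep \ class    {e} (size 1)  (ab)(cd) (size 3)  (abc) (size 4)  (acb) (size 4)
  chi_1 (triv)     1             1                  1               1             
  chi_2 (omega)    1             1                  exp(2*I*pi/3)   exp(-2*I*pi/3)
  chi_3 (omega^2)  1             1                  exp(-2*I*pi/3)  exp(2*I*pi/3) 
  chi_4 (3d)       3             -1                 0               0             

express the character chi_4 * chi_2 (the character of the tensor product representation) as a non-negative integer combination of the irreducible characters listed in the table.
chi_4 tensor chi_2 = chi_4 (all other irreducibles have multiplicity 0).

Explanation: The character of a tensor product is the pointwise product (chi_4 * chi_2)(C) = chi_4(C) * chi_2(C):
  {e}: (3)*(1), (ab)(cd): (-1)*(1), (abc): (0)*(exp(2*I*pi/3)), (acb): (0)*(exp(-2*I*pi/3))
so (chi_4 * chi_2) takes values
  {e} -> 3, (ab)(cd) -> -1, (abc) -> 0, (acb) -> 0.
Now take the inner product of this character with each irreducible chi from the table, <chi_4*chi_2, chi> = (1/12) sum_C |C| (chi_4*chi_2)(C) conj(chi(C)):
  <chi_4*chi_2, chi_1> = (1/12)[1*(3)*conj(1) + 3*(-1)*conj(1) + 4*(0)*conj(1) + 4*(0)*conj(1)]
      = (1/12)[(3) + (-3) + (0) + (0)] = 0/12 = 0
  <chi_4*chi_2, chi_2> = (1/12)[1*(3)*conj(1) + 3*(-1)*conj(1) + 4*(0)*conj(exp(2*I*pi/3)) + 4*(0)*conj(exp(-2*I*pi/3))]
      = (1/12)[(3) + (-3) + (0) + (0)] = 0/12 = 0
  <chi_4*chi_2, chi_3> = (1/12)[1*(3)*conj(1) + 3*(-1)*conj(1) + 4*(0)*conj(exp(-2*I*pi/3)) + 4*(0)*conj(exp(2*I*pi/3))]
      = (1/12)[(3) + (-3) + (0) + (0)] = 0/12 = 0
  <chi_4*chi_2, chi_4> = (1/12)[1*(3)*conj(3) + 3*(-1)*conj(-1) + 4*(0)*conj(0) + 4*(0)*conj(0)]
      = (1/12)[(9) + (3) + (0) + (0)] = 12/12 = 1
(Exp terms are combined using exp(i*s)*conj(exp(i*t)) = exp(i*(s-t)), and sums of them are collapsed using the identity that for every m > 1 the m distinct m-th roots of unity sum to 0, e.g. 1 + exp(2*I*pi/3) + exp(-2*I*pi/3) = 0.)
Hence the multiplicities are chi_4: 1. Dimension check: dim(chi_4)*dim(chi_2) = 3*1 = 3 and sum (mult * dim) = 1*3 = 3.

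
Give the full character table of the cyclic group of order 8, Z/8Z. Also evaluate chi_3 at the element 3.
Character table of Z/8Z (irreps indexed chi_0,...,chi_7 with chi_k(m) = zeta_8^(k*m), zeta_8 = exp(2*pi*i/8)):
  irrep \ class  {0} (size 1)  {1} (size 1)    {2} (size 1)  {3} (size 1)    {4} (size 1)  {5} (size 1)    {6} (size 1)  {7} (size 1)  
  chi_0          1             1               1             1               1             1               1             1             
  chi_1          1             exp(I*pi/4)     I             exp(3*I*pi/4)   -1            exp(-3*I*pi/4)  -I            exp(-I*pi/4)  
  chi_2          1             I               -1            -I              1             I               -1            -I            
  chi_3          1             exp(3*I*pi/4)   -I            exp(I*pi/4)     -1            exp(-I*pi/4)    I             exp(-3*I*pi/4)
  chi_4          1             -1              1             -1              1             -1              1             -1            
  chi_5          1             exp(-3*I*pi/4)  I             exp(-I*pi/4)    -1            exp(I*pi/4)     -I            exp(3*I*pi/4) 
  chi_6          1             -I              -1            I               1             -I              -1            I             
  chi_7          1             exp(-I*pi/4)    -I            exp(-3*I*pi/4)  -1            exp(3*I*pi/4)   I             exp(I*pi/4)   

Spot check: chi_3(3) = zeta_8^(3*3) = zeta_8^9 = exp(I*pi/4).

Z/8Z is abelian, so all 8 irreducible complex representations are 1-dimensional. They are given by chi_k(m) = zeta_8^(k*m) for k = 0,...,7. Row orthogonality: sum_m chi_k(m) conj(chi_l(m)) = 8 * [k = l].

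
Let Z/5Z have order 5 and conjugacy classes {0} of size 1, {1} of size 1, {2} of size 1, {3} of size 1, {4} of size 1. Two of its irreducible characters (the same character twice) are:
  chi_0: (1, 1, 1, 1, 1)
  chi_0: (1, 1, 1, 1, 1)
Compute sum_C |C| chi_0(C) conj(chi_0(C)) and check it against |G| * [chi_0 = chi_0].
Sum = 5 = |G| = 5; so <chi_0, chi_0> = 1 (norm-1 confirms irreducibility).

Details: Compute term by term over conjugacy classes (|C| * chi_0(C) * conj(chi_0(C))):
  1*(1)*conj(1) + 1*(1)*conj(1) + 1*(1)*conj(1) + 1*(1)*conj(1) + 1*(1)*conj(1)
  = (1) + (1) + (1) + (1) + (1)
  = 5.
(Exp terms are combined using exp(i*s)*conj(exp(i*t)) = exp(i*(s-t)), and sums of them are collapsed using the identity that for every m > 1 the m distinct m-th roots of unity sum to 0, e.g. 1 + exp(2*I*pi/3) + exp(-2*I*pi/3) = 0.)
Dividing by |G| = 5 gives 5/5 = 1, matching the row-orthogonality relation <chi_0, chi_0> = [chi_0 = chi_0].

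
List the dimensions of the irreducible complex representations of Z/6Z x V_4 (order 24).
Dimensions: 1, 1, 1, 1, 1, 1, 1, 1, 1, 1, 1, 1, 1, 1, 1, 1, 1, 1, 1, 1, 1, 1, 1, 1

Working: There are 24 irreducibles (= number of conjugacy classes). Their dimensions d_i satisfy sum d_i^2 = |G| = 24: 1 + 1 + 1 + 1 + 1 + 1 + 1 + 1 + 1 + 1 + 1 + 1 + 1 + 1 + 1 + 1 + 1 + 1 + 1 + 1 + 1 + 1 + 1 + 1 = 24. (For the product with Z/6Z: each of the 6 1-dim characters of Z/6Z tensors with each irrep of V_4, giving 6 copies of each V_4-dimension.)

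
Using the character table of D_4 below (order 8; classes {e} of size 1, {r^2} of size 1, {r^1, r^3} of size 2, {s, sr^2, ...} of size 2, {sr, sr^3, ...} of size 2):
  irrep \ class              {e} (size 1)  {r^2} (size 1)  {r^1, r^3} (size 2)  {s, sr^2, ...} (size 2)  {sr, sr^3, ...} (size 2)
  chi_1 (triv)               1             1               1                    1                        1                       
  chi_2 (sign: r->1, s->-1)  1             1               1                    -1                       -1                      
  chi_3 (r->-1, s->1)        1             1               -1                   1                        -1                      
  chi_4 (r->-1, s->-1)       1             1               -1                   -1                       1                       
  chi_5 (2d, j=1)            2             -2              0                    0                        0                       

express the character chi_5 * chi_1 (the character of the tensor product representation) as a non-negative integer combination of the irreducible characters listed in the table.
chi_5 tensor chi_1 = chi_5 (all other irreducibles have multiplicity 0).

Reasoning: The character of a tensor product is the pointwise product (chi_5 * chi_1)(C) = chi_5(C) * chi_1(C):
  {e}: (2)*(1), {r^2}: (-2)*(1), {r^1, r^3}: (0)*(1), {s, sr^2, ...}: (0)*(1), {sr, sr^3, ...}: (0)*(1)
so (chi_5 * chi_1) takes values
  {e} -> 2, {r^2} -> -2, {r^1, r^3} -> 0, {s, sr^2, ...} -> 0, {sr, sr^3, ...} -> 0.
Now take the inner product of this character with each irreducible chi from the table, <chi_5*chi_1, chi> = (1/8) sum_C |C| (chi_5*chi_1)(C) conj(chi(C)):
  <chi_5*chi_1, chi_1> = (1/8)[1*(2)*conj(1) + 1*(-2)*conj(1) + 2*(0)*conj(1) + 2*(0)*conj(1) + 2*(0)*conj(1)]
      = (1/8)[(2) + (-2) + (0) + (0) + (0)] = 0/8 = 0
  <chi_5*chi_1, chi_2> = (1/8)[1*(2)*conj(1) + 1*(-2)*conj(1) + 2*(0)*conj(1) + 2*(0)*conj(-1) + 2*(0)*conj(-1)]
      = (1/8)[(2) + (-2) + (0) + (0) + (0)] = 0/8 = 0
  <chi_5*chi_1, chi_3> = (1/8)[1*(2)*conj(1) + 1*(-2)*conj(1) + 2*(0)*conj(-1) + 2*(0)*conj(1) + 2*(0)*conj(-1)]
      = (1/8)[(2) + (-2) + (0) + (0) + (0)] = 0/8 = 0
  <chi_5*chi_1, chi_4> = (1/8)[1*(2)*conj(1) + 1*(-2)*conj(1) + 2*(0)*conj(-1) + 2*(0)*conj(-1) + 2*(0)*conj(1)]
      = (1/8)[(2) + (-2) + (0) + (0) + (0)] = 0/8 = 0
  <chi_5*chi_1, chi_5> = (1/8)[1*(2)*conj(2) + 1*(-2)*conj(-2) + 2*(0)*conj(0) + 2*(0)*conj(0) + 2*(0)*conj(0)]
      = (1/8)[(4) + (4) + (0) + (0) + (0)] = 8/8 = 1
Hence the multiplicities are chi_5: 1. Dimension check: dim(chi_5)*dim(chi_1) = 2*1 = 2 and sum (mult * dim) = 1*2 = 2.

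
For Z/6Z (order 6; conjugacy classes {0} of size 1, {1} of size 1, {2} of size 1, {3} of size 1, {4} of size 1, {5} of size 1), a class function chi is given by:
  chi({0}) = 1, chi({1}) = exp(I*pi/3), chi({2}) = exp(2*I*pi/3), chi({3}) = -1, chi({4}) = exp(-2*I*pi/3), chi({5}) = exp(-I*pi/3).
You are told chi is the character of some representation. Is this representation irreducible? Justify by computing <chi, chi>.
Irreducible: <chi, chi> = 1.

Why: <chi, chi> = (1/|G|) sum_C |C| * |chi(C)|^2 = (1/6)[1*|1|^2 + 1*|exp(I*pi/3)|^2 + 1*|exp(2*I*pi/3)|^2 + 1*|-1|^2 + 1*|exp(-2*I*pi/3)|^2 + 1*|exp(-I*pi/3)|^2]
  = (1/6)[(1) + (1) + (1) + (1) + (1) + (1)] = 6/6 = 1.
(Exp terms are combined using exp(i*s)*conj(exp(i*t)) = exp(i*(s-t)), and sums of them are collapsed using the identity that for every m > 1 the m distinct m-th roots of unity sum to 0, e.g. 1 + exp(2*I*pi/3) + exp(-2*I*pi/3) = 0.)
A character is irreducible iff <chi, chi> = 1, so this representation is irreducible.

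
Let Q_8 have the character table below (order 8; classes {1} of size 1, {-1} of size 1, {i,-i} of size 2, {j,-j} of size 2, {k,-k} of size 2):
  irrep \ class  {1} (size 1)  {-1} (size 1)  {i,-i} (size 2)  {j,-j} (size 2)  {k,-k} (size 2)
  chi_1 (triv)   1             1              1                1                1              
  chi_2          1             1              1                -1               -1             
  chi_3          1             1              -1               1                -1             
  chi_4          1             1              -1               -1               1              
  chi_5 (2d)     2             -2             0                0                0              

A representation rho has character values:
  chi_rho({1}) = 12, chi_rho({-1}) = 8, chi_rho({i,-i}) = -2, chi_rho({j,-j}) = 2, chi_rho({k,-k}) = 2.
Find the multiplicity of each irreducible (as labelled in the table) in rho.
Multiplicities: chi_1: 3, chi_2: 1, chi_3: 3, chi_4: 3, chi_5: 1.

Details: Use <chi_rho, chi> = (1/|G|) sum_C |C| * chi_rho(C) * conj(chi(C)) with |G| = 8 for each irreducible chi in the table:
  <chi_rho, chi_1> = (1/8)[1*(12)*conj(1) + 1*(8)*conj(1) + 2*(-2)*conj(1) + 2*(2)*conj(1) + 2*(2)*conj(1)]
      = (1/8)[(12) + (8) + (-4) + (4) + (4)] = 24/8 = 3
  <chi_rho, chi_2> = (1/8)[1*(12)*conj(1) + 1*(8)*conj(1) + 2*(-2)*conj(1) + 2*(2)*conj(-1) + 2*(2)*conj(-1)]
      = (1/8)[(12) + (8) + (-4) + (-4) + (-4)] = 8/8 = 1
  <chi_rho, chi_3> = (1/8)[1*(12)*conj(1) + 1*(8)*conj(1) + 2*(-2)*conj(-1) + 2*(2)*conj(1) + 2*(2)*conj(-1)]
      = (1/8)[(12) + (8) + (4) + (4) + (-4)] = 24/8 = 3
  <chi_rho, chi_4> = (1/8)[1*(12)*conj(1) + 1*(8)*conj(1) + 2*(-2)*conj(-1) + 2*(2)*conj(-1) + 2*(2)*conj(1)]
      = (1/8)[(12) + (8) + (4) + (-4) + (4)] = 24/8 = 3
  <chi_rho, chi_5> = (1/8)[1*(12)*conj(2) + 1*(8)*conj(-2) + 2*(-2)*conj(0) + 2*(2)*conj(0) + 2*(2)*conj(0)]
      = (1/8)[(24) + (-16) + (0) + (0) + (0)] = 8/8 = 1
Dimension check: dim(rho) = sum (mult * dim) = 3*1 + 1*1 + 3*1 + 3*1 + 1*2 = 12 = chi_rho(e) = 12.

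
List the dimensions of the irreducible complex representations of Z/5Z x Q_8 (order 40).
Dimensions: 1, 1, 1, 1, 1, 1, 1, 1, 1, 1, 1, 1, 1, 1, 1, 1, 1, 1, 1, 1, 2, 2, 2, 2, 2

Details: There are 25 irreducibles (= number of conjugacy classes). Their dimensions d_i satisfy sum d_i^2 = |G| = 40: 1 + 1 + 1 + 1 + 1 + 1 + 1 + 1 + 1 + 1 + 1 + 1 + 1 + 1 + 1 + 1 + 1 + 1 + 1 + 1 + 4 + 4 + 4 + 4 + 4 = 40. (For the product with Z/5Z: each of the 5 1-dim characters of Z/5Z tensors with each irrep of Q_8, giving 5 copies of each Q_8-dimension.)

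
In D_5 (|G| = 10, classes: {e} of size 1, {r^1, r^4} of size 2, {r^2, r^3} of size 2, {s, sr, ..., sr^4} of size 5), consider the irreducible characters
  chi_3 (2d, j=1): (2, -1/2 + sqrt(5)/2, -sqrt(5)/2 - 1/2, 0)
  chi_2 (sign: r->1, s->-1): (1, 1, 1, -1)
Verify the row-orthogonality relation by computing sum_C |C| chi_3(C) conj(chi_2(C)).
Sum = 0; so <chi_3, chi_2> = 0 (distinct irreducibles are orthogonal).

Explanation: Compute term by term over conjugacy classes (|C| * chi_3(C) * conj(chi_2(C))):
  1*(2)*conj(1) + 2*(-1/2 + sqrt(5)/2)*conj(1) + 2*(-sqrt(5)/2 - 1/2)*conj(1) + 5*(0)*conj(-1)
  = (2) + (-1 + sqrt(5)) + (-sqrt(5) - 1) + (0)
  = 0.
Dividing by |G| = 10 gives 0/10 = 0, matching the row-orthogonality relation <chi_3, chi_2> = [chi_3 = chi_2].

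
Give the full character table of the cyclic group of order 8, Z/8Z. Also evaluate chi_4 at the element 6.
Character table of Z/8Z (irreps indexed chi_0,...,chi_7 with chi_k(m) = zeta_8^(k*m), zeta_8 = exp(2*pi*i/8)):
  irrep \ class  {0} (size 1)  {1} (size 1)    {2} (size 1)  {3} (size 1)    {4} (size 1)  {5} (size 1)    {6} (size 1)  {7} (size 1)  
  chi_0          1             1               1             1               1             1               1             1             
  chi_1          1             exp(I*pi/4)     I             exp(3*I*pi/4)   -1            exp(-3*I*pi/4)  -I            exp(-I*pi/4)  
  chi_2          1             I               -1            -I              1             I               -1            -I            
  chi_3          1             exp(3*I*pi/4)   -I            exp(I*pi/4)     -1            exp(-I*pi/4)    I             exp(-3*I*pi/4)
  chi_4          1             -1              1             -1              1             -1              1             -1            
  chi_5          1             exp(-3*I*pi/4)  I             exp(-I*pi/4)    -1            exp(I*pi/4)     -I            exp(3*I*pi/4) 
  chi_6          1             -I              -1            I               1             -I              -1            I             
  chi_7          1             exp(-I*pi/4)    -I            exp(-3*I*pi/4)  -1            exp(3*I*pi/4)   I             exp(I*pi/4)   

Spot check: chi_4(6) = zeta_8^(4*6) = zeta_8^24 = 1.

Z/8Z is abelian, so all 8 irreducible complex representations are 1-dimensional. They are given by chi_k(m) = zeta_8^(k*m) for k = 0,...,7. Row orthogonality: sum_m chi_k(m) conj(chi_l(m)) = 8 * [k = l].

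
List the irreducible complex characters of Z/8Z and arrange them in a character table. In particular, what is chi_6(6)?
Character table of Z/8Z (irreps indexed chi_0,...,chi_7 with chi_k(m) = zeta_8^(k*m), zeta_8 = exp(2*pi*i/8)):
  irrep \ class  {0} (size 1)  {1} (size 1)    {2} (size 1)  {3} (size 1)    {4} (size 1)  {5} (size 1)    {6} (size 1)  {7} (size 1)  
  chi_0          1             1               1             1               1             1               1             1             
  chi_1          1             exp(I*pi/4)     I             exp(3*I*pi/4)   -1            exp(-3*I*pi/4)  -I            exp(-I*pi/4)  
  chi_2          1             I               -1            -I              1             I               -1            -I            
  chi_3          1             exp(3*I*pi/4)   -I            exp(I*pi/4)     -1            exp(-I*pi/4)    I             exp(-3*I*pi/4)
  chi_4          1             -1              1             -1              1             -1              1             -1            
  chi_5          1             exp(-3*I*pi/4)  I             exp(-I*pi/4)    -1            exp(I*pi/4)     -I            exp(3*I*pi/4) 
  chi_6          1             -I              -1            I               1             -I              -1            I             
  chi_7          1             exp(-I*pi/4)    -I            exp(-3*I*pi/4)  -1            exp(3*I*pi/4)   I             exp(I*pi/4)   

Spot check: chi_6(6) = zeta_8^(6*6) = zeta_8^36 = -1.

Proof sketch: Z/8Z is abelian, so all 8 irreducible complex representations are 1-dimensional. They are given by chi_k(m) = zeta_8^(k*m) for k = 0,...,7. Row orthogonality: sum_m chi_k(m) conj(chi_l(m)) = 8 * [k = l].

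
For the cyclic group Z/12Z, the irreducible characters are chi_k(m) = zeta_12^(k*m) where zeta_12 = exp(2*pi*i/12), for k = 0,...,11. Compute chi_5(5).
chi_5(5) = zeta_12^25 = exp(I*pi/6)

Why: chi_5(5) = zeta_12^(5*5) = zeta_12^25. Since zeta_12^12 = 1, this equals zeta_12^1 = exp(2*pi*i*1/12) = exp(I*pi/6).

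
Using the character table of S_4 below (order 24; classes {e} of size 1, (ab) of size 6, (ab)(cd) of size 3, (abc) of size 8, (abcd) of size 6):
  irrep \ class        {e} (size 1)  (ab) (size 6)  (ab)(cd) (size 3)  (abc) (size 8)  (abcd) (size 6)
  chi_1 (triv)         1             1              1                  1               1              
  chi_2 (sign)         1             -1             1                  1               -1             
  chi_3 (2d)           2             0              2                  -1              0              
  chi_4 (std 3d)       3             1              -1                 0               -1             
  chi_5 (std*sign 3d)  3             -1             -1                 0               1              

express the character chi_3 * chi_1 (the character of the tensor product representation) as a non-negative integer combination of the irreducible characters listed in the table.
chi_3 tensor chi_1 = chi_3 (all other irreducibles have multiplicity 0).

Argument: The character of a tensor product is the pointwise product (chi_3 * chi_1)(C) = chi_3(C) * chi_1(C):
  {e}: (2)*(1), (ab): (0)*(1), (ab)(cd): (2)*(1), (abc): (-1)*(1), (abcd): (0)*(1)
so (chi_3 * chi_1) takes values
  {e} -> 2, (ab) -> 0, (ab)(cd) -> 2, (abc) -> -1, (abcd) -> 0.
Now take the inner product of this character with each irreducible chi from the table, <chi_3*chi_1, chi> = (1/24) sum_C |C| (chi_3*chi_1)(C) conj(chi(C)):
  <chi_3*chi_1, chi_1> = (1/24)[1*(2)*conj(1) + 6*(0)*conj(1) + 3*(2)*conj(1) + 8*(-1)*conj(1) + 6*(0)*conj(1)]
      = (1/24)[(2) + (0) + (6) + (-8) + (0)] = 0/24 = 0
  <chi_3*chi_1, chi_2> = (1/24)[1*(2)*conj(1) + 6*(0)*conj(-1) + 3*(2)*conj(1) + 8*(-1)*conj(1) + 6*(0)*conj(-1)]
      = (1/24)[(2) + (0) + (6) + (-8) + (0)] = 0/24 = 0
  <chi_3*chi_1, chi_3> = (1/24)[1*(2)*conj(2) + 6*(0)*conj(0) + 3*(2)*conj(2) + 8*(-1)*conj(-1) + 6*(0)*conj(0)]
      = (1/24)[(4) + (0) + (12) + (8) + (0)] = 24/24 = 1
  <chi_3*chi_1, chi_4> = (1/24)[1*(2)*conj(3) + 6*(0)*conj(1) + 3*(2)*conj(-1) + 8*(-1)*conj(0) + 6*(0)*conj(-1)]
      = (1/24)[(6) + (0) + (-6) + (0) + (0)] = 0/24 = 0
  <chi_3*chi_1, chi_5> = (1/24)[1*(2)*conj(3) + 6*(0)*conj(-1) + 3*(2)*conj(-1) + 8*(-1)*conj(0) + 6*(0)*conj(1)]
      = (1/24)[(6) + (0) + (-6) + (0) + (0)] = 0/24 = 0
Hence the multiplicities are chi_3: 1. Dimension check: dim(chi_3)*dim(chi_1) = 2*1 = 2 and sum (mult * dim) = 1*2 = 2.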